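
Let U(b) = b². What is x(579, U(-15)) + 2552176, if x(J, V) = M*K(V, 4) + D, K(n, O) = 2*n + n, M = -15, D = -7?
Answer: 2542044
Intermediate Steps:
K(n, O) = 3*n
x(J, V) = -7 - 45*V (x(J, V) = -45*V - 7 = -7 - 45*V)
x(579, U(-15)) + 2552176 = (-7 - 45*(-15)²) + 2552176 = (-7 - 45*225) + 2552176 = (-7 - 10125) + 2552176 = -10132 + 2552176 = 2542044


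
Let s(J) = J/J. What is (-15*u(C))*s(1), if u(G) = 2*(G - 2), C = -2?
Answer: 120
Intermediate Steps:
s(J) = 1
u(G) = -4 + 2*G (u(G) = 2*(-2 + G) = -4 + 2*G)
(-15*u(C))*s(1) = -15*(-4 + 2*(-2))*1 = -15*(-4 - 4)*1 = -15*(-8)*1 = 120*1 = 120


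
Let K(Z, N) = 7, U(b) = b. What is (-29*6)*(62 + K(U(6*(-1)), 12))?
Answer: -12006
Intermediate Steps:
(-29*6)*(62 + K(U(6*(-1)), 12)) = (-29*6)*(62 + 7) = -174*69 = -12006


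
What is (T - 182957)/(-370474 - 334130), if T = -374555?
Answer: 139378/176151 ≈ 0.79124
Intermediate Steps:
(T - 182957)/(-370474 - 334130) = (-374555 - 182957)/(-370474 - 334130) = -557512/(-704604) = -557512*(-1/704604) = 139378/176151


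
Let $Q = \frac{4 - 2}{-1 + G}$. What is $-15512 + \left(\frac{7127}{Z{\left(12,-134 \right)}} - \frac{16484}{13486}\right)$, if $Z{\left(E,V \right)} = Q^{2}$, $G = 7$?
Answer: $\frac{327910591}{6743} \approx 48630.0$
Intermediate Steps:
$Q = \frac{1}{3}$ ($Q = \frac{4 - 2}{-1 + 7} = \frac{2}{6} = 2 \cdot \frac{1}{6} = \frac{1}{3} \approx 0.33333$)
$Z{\left(E,V \right)} = \frac{1}{9}$ ($Z{\left(E,V \right)} = \left(\frac{1}{3}\right)^{2} = \frac{1}{9}$)
$-15512 + \left(\frac{7127}{Z{\left(12,-134 \right)}} - \frac{16484}{13486}\right) = -15512 + \left(7127 \frac{1}{\frac{1}{9}} - \frac{16484}{13486}\right) = -15512 + \left(7127 \cdot 9 - \frac{8242}{6743}\right) = -15512 + \left(64143 - \frac{8242}{6743}\right) = -15512 + \frac{432508007}{6743} = \frac{327910591}{6743}$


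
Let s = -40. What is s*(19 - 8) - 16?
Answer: -456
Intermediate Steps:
s*(19 - 8) - 16 = -40*(19 - 8) - 16 = -40*11 - 16 = -440 - 16 = -456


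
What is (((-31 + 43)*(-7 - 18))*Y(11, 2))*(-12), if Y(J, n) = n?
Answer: 7200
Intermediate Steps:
(((-31 + 43)*(-7 - 18))*Y(11, 2))*(-12) = (((-31 + 43)*(-7 - 18))*2)*(-12) = ((12*(-25))*2)*(-12) = -300*2*(-12) = -600*(-12) = 7200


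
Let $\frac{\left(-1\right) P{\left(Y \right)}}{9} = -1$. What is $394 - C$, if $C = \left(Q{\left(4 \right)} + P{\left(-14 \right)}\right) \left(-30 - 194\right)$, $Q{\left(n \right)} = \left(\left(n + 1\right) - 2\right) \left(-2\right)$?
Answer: $1066$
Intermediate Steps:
$P{\left(Y \right)} = 9$ ($P{\left(Y \right)} = \left(-9\right) \left(-1\right) = 9$)
$Q{\left(n \right)} = 2 - 2 n$ ($Q{\left(n \right)} = \left(\left(1 + n\right) - 2\right) \left(-2\right) = \left(-1 + n\right) \left(-2\right) = 2 - 2 n$)
$C = -672$ ($C = \left(\left(2 - 8\right) + 9\right) \left(-30 - 194\right) = \left(\left(2 - 8\right) + 9\right) \left(-224\right) = \left(-6 + 9\right) \left(-224\right) = 3 \left(-224\right) = -672$)
$394 - C = 394 - -672 = 394 + 672 = 1066$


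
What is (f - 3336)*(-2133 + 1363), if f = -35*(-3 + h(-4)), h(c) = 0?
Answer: 2487870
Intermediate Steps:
f = 105 (f = -35*(-3 + 0) = -35*(-3) = 105)
(f - 3336)*(-2133 + 1363) = (105 - 3336)*(-2133 + 1363) = -3231*(-770) = 2487870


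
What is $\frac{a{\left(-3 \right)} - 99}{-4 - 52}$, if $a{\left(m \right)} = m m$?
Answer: $\frac{45}{28} \approx 1.6071$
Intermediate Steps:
$a{\left(m \right)} = m^{2}$
$\frac{a{\left(-3 \right)} - 99}{-4 - 52} = \frac{\left(-3\right)^{2} - 99}{-4 - 52} = \frac{9 - 99}{-56} = \left(- \frac{1}{56}\right) \left(-90\right) = \frac{45}{28}$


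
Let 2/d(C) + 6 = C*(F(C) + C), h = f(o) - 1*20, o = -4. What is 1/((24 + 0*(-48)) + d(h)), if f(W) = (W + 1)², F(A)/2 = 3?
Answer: 49/1178 ≈ 0.041596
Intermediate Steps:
F(A) = 6 (F(A) = 2*3 = 6)
f(W) = (1 + W)²
h = -11 (h = (1 - 4)² - 1*20 = (-3)² - 20 = 9 - 20 = -11)
d(C) = 2/(-6 + C*(6 + C))
1/((24 + 0*(-48)) + d(h)) = 1/((24 + 0*(-48)) + 2/(-6 + (-11)² + 6*(-11))) = 1/((24 + 0) + 2/(-6 + 121 - 66)) = 1/(24 + 2/49) = 1/(1178/49) = 49/1178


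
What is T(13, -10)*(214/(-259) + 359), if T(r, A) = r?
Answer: 1205971/259 ≈ 4656.3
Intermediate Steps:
T(13, -10)*(214/(-259) + 359) = 13*(214/(-259) + 359) = 13*(214*(-1/259) + 359) = 13*(-214/259 + 359) = 13*(92767/259) = 1205971/259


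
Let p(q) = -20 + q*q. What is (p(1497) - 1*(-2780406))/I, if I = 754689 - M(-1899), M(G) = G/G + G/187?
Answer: 187800173/28225711 ≈ 6.6535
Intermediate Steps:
p(q) = -20 + q²
M(G) = 1 + G/187 (M(G) = 1 + G*(1/187) = 1 + G/187)
I = 141128555/187 (I = 754689 - (1 + (1/187)*(-1899)) = 754689 - (1 - 1899/187) = 754689 - 1*(-1712/187) = 754689 + 1712/187 = 141128555/187 ≈ 7.5470e+5)
(p(1497) - 1*(-2780406))/I = ((-20 + 1497²) - 1*(-2780406))/(141128555/187) = ((-20 + 2241009) + 2780406)*(187/141128555) = (2240989 + 2780406)*(187/141128555) = 5021395*(187/141128555) = 187800173/28225711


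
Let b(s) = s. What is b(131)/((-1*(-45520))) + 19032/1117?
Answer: 866482967/50845840 ≈ 17.041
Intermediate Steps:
b(131)/((-1*(-45520))) + 19032/1117 = 131/((-1*(-45520))) + 19032/1117 = 131/45520 + 19032*(1/1117) = 131*(1/45520) + 19032/1117 = 131/45520 + 19032/1117 = 866482967/50845840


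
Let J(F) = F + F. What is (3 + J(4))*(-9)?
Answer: -99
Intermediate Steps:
J(F) = 2*F
(3 + J(4))*(-9) = (3 + 2*4)*(-9) = (3 + 8)*(-9) = 11*(-9) = -99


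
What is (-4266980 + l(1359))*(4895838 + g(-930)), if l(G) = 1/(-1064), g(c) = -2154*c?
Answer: -15661091816024409/532 ≈ -2.9438e+13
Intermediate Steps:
l(G) = -1/1064
(-4266980 + l(1359))*(4895838 + g(-930)) = (-4266980 - 1/1064)*(4895838 - 2154*(-930)) = -4540066721*(4895838 + 2003220)/1064 = -4540066721/1064*6899058 = -15661091816024409/532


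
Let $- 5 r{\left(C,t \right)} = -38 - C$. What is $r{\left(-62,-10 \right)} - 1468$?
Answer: $- \frac{7364}{5} \approx -1472.8$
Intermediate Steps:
$r{\left(C,t \right)} = \frac{38}{5} + \frac{C}{5}$ ($r{\left(C,t \right)} = - \frac{-38 - C}{5} = \frac{38}{5} + \frac{C}{5}$)
$r{\left(-62,-10 \right)} - 1468 = \left(\frac{38}{5} + \frac{1}{5} \left(-62\right)\right) - 1468 = \left(\frac{38}{5} - \frac{62}{5}\right) - 1468 = - \frac{24}{5} - 1468 = - \frac{7364}{5}$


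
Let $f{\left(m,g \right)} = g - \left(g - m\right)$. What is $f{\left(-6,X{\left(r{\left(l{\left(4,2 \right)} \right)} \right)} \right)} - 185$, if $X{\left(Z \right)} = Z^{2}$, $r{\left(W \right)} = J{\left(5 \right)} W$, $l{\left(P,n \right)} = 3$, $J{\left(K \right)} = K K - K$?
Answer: $-191$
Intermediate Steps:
$J{\left(K \right)} = K^{2} - K$
$r{\left(W \right)} = 20 W$ ($r{\left(W \right)} = 5 \left(-1 + 5\right) W = 5 \cdot 4 W = 20 W$)
$f{\left(m,g \right)} = m$
$f{\left(-6,X{\left(r{\left(l{\left(4,2 \right)} \right)} \right)} \right)} - 185 = -6 - 185 = -191$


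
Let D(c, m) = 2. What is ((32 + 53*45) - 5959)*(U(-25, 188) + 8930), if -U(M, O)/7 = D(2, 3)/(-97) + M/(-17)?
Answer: -52098686486/1649 ≈ -3.1594e+7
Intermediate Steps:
U(M, O) = 14/97 + 7*M/17 (U(M, O) = -7*(2/(-97) + M/(-17)) = -7*(2*(-1/97) + M*(-1/17)) = -7*(-2/97 - M/17) = 14/97 + 7*M/17)
((32 + 53*45) - 5959)*(U(-25, 188) + 8930) = ((32 + 53*45) - 5959)*((14/97 + (7/17)*(-25)) + 8930) = ((32 + 2385) - 5959)*((14/97 - 175/17) + 8930) = (2417 - 5959)*(-16737/1649 + 8930) = -3542*14708833/1649 = -52098686486/1649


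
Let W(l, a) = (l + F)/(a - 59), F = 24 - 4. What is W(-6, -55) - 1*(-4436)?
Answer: 252845/57 ≈ 4435.9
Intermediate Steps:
F = 20
W(l, a) = (20 + l)/(-59 + a) (W(l, a) = (l + 20)/(a - 59) = (20 + l)/(-59 + a))
W(-6, -55) - 1*(-4436) = (20 - 6)/(-59 - 55) - 1*(-4436) = 14/(-114) + 4436 = -1/114*14 + 4436 = -7/57 + 4436 = 252845/57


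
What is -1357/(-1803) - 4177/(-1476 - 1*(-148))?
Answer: 9333227/2394384 ≈ 3.8980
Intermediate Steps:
-1357/(-1803) - 4177/(-1476 - 1*(-148)) = -1357*(-1/1803) - 4177/(-1476 + 148) = 1357/1803 - 4177/(-1328) = 1357/1803 - 4177*(-1/1328) = 1357/1803 + 4177/1328 = 9333227/2394384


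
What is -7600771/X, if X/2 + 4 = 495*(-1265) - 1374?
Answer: 7600771/1255106 ≈ 6.0559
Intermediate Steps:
X = -1255106 (X = -8 + 2*(495*(-1265) - 1374) = -8 + 2*(-626175 - 1374) = -8 + 2*(-627549) = -8 - 1255098 = -1255106)
-7600771/X = -7600771/(-1255106) = -7600771*(-1/1255106) = 7600771/1255106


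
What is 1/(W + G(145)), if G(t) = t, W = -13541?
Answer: -1/13396 ≈ -7.4649e-5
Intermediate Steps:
1/(W + G(145)) = 1/(-13541 + 145) = 1/(-13396) = -1/13396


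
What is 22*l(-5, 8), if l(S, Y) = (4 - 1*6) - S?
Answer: 66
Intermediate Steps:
l(S, Y) = -2 - S (l(S, Y) = (4 - 6) - S = -2 - S)
22*l(-5, 8) = 22*(-2 - 1*(-5)) = 22*(-2 + 5) = 22*3 = 66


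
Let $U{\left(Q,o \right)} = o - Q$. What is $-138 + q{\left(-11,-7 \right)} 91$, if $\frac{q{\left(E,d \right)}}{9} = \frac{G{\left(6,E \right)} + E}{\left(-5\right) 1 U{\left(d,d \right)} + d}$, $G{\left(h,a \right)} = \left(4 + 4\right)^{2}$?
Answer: $-6339$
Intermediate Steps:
$G{\left(h,a \right)} = 64$ ($G{\left(h,a \right)} = 8^{2} = 64$)
$q{\left(E,d \right)} = \frac{9 \left(64 + E\right)}{d}$ ($q{\left(E,d \right)} = 9 \frac{64 + E}{\left(-5\right) 1 \left(d - d\right) + d} = 9 \frac{64 + E}{\left(-5\right) 0 + d} = 9 \frac{64 + E}{0 + d} = 9 \frac{64 + E}{d} = \frac{9 \left(64 + E\right)}{d}$)
$-138 + q{\left(-11,-7 \right)} 91 = -138 + \frac{9 \left(64 - 11\right)}{-7} \cdot 91 = -138 + 9 \left(- \frac{1}{7}\right) 53 \cdot 91 = -138 - 6201 = -6339$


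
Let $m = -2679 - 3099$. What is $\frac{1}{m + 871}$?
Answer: $- \frac{1}{4907} \approx -0.00020379$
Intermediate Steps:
$m = -5778$
$\frac{1}{m + 871} = \frac{1}{-5778 + 871} = \frac{1}{-4907} = - \frac{1}{4907}$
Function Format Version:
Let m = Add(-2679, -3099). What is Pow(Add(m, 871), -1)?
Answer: Rational(-1, 4907) ≈ -0.00020379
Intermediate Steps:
m = -5778
Pow(Add(m, 871), -1) = Pow(Add(-5778, 871), -1) = Pow(-4907, -1) = Rational(-1, 4907)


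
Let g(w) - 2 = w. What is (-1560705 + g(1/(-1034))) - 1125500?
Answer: -2777533903/1034 ≈ -2.6862e+6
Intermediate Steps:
g(w) = 2 + w
(-1560705 + g(1/(-1034))) - 1125500 = (-1560705 + (2 + 1/(-1034))) - 1125500 = (-1560705 + (2 - 1/1034)) - 1125500 = (-1560705 + 2067/1034) - 1125500 = -1613766903/1034 - 1125500 = -2777533903/1034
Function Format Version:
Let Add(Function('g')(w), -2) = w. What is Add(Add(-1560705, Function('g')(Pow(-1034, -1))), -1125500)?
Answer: Rational(-2777533903, 1034) ≈ -2.6862e+6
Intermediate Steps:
Function('g')(w) = Add(2, w)
Add(Add(-1560705, Function('g')(Pow(-1034, -1))), -1125500) = Add(Add(-1560705, Add(2, Pow(-1034, -1))), -1125500) = Add(Add(-1560705, Add(2, Rational(-1, 1034))), -1125500) = Add(Add(-1560705, Rational(2067, 1034)), -1125500) = Add(Rational(-1613766903, 1034), -1125500) = Rational(-2777533903, 1034)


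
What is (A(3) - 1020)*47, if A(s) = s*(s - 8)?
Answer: -48645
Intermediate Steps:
A(s) = s*(-8 + s)
(A(3) - 1020)*47 = (3*(-8 + 3) - 1020)*47 = (3*(-5) - 1020)*47 = (-15 - 1020)*47 = -1035*47 = -48645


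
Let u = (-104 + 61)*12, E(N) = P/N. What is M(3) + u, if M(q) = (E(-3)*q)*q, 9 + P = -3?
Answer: -480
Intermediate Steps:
P = -12 (P = -9 - 3 = -12)
E(N) = -12/N
M(q) = 4*q² (M(q) = ((-12/(-3))*q)*q = ((-12*(-⅓))*q)*q = (4*q)*q = 4*q²)
u = -516 (u = -43*12 = -516)
M(3) + u = 4*3² - 516 = 4*9 - 516 = 36 - 516 = -480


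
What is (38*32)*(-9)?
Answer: -10944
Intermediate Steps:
(38*32)*(-9) = 1216*(-9) = -10944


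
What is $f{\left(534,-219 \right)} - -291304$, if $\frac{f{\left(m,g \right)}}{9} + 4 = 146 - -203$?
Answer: $294409$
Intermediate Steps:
$f{\left(m,g \right)} = 3105$ ($f{\left(m,g \right)} = -36 + 9 \left(146 - -203\right) = -36 + 9 \left(146 + 203\right) = -36 + 9 \cdot 349 = -36 + 3141 = 3105$)
$f{\left(534,-219 \right)} - -291304 = 3105 - -291304 = 3105 + 291304 = 294409$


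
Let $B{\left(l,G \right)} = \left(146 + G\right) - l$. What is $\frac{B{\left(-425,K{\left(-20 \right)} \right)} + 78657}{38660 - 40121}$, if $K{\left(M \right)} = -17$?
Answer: $- \frac{79211}{1461} \approx -54.217$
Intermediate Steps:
$B{\left(l,G \right)} = 146 + G - l$
$\frac{B{\left(-425,K{\left(-20 \right)} \right)} + 78657}{38660 - 40121} = \frac{\left(146 - 17 - -425\right) + 78657}{38660 - 40121} = \frac{\left(146 - 17 + 425\right) + 78657}{-1461} = \left(554 + 78657\right) \left(- \frac{1}{1461}\right) = 79211 \left(- \frac{1}{1461}\right) = - \frac{79211}{1461}$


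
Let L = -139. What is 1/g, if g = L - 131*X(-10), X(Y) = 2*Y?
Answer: 1/2481 ≈ 0.00040306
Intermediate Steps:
g = 2481 (g = -139 - 262*(-10) = -139 - 131*(-20) = -139 + 2620 = 2481)
1/g = 1/2481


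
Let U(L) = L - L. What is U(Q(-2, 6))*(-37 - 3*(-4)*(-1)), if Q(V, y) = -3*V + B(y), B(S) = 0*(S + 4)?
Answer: 0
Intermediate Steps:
B(S) = 0 (B(S) = 0*(4 + S) = 0)
Q(V, y) = -3*V (Q(V, y) = -3*V + 0 = -3*V)
U(L) = 0
U(Q(-2, 6))*(-37 - 3*(-4)*(-1)) = 0*(-37 - 3*(-4)*(-1)) = 0*(-37 + 12*(-1)) = 0*(-37 - 12) = 0*(-49) = 0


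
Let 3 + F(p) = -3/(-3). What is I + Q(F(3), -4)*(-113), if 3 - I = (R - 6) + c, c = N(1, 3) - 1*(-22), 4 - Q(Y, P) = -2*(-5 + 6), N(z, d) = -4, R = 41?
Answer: -728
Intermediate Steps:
F(p) = -2 (F(p) = -3 - 3/(-3) = -3 - 3*(-⅓) = -3 + 1 = -2)
Q(Y, P) = 6 (Q(Y, P) = 4 - (-2)*(-5 + 6) = 4 - (-2) = 4 - 1*(-2) = 4 + 2 = 6)
c = 18 (c = -4 - 1*(-22) = -4 + 22 = 18)
I = -50 (I = 3 - ((41 - 6) + 18) = 3 - (35 + 18) = 3 - 1*53 = 3 - 53 = -50)
I + Q(F(3), -4)*(-113) = -50 + 6*(-113) = -50 - 678 = -728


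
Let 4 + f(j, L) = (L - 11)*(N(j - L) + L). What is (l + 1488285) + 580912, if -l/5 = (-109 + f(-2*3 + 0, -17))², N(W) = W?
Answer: 2054072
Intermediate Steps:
f(j, L) = -4 + j*(-11 + L) (f(j, L) = -4 + (L - 11)*((j - L) + L) = -4 + (-11 + L)*j = -4 + j*(-11 + L))
l = -15125 (l = -5*(-109 + (-4 - 11*(-2*3 + 0) - 17*(-2*3 + 0)))² = -5*(-109 + (-4 - 11*(-6 + 0) - 17*(-6 + 0)))² = -5*(-109 + (-4 - 11*(-6) - 17*(-6)))² = -5*(-109 + (-4 + 66 + 102))² = -5*(-109 + 164)² = -5*55² = -5*3025 = -15125)
(l + 1488285) + 580912 = (-15125 + 1488285) + 580912 = 1473160 + 580912 = 2054072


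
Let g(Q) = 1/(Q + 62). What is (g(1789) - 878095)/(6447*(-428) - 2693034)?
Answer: 812676922/5046149925 ≈ 0.16105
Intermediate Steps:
g(Q) = 1/(62 + Q)
(g(1789) - 878095)/(6447*(-428) - 2693034) = (1/(62 + 1789) - 878095)/(6447*(-428) - 2693034) = (1/1851 - 878095)/(-2759316 - 2693034) = (1/1851 - 878095)/(-5452350) = -1625353844/1851*(-1/5452350) = 812676922/5046149925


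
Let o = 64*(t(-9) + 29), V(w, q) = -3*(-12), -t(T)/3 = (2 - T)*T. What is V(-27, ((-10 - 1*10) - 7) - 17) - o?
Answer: -20828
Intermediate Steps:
t(T) = -3*T*(2 - T) (t(T) = -3*(2 - T)*T = -3*T*(2 - T))
V(w, q) = 36
o = 20864 (o = 64*(3*(-9)*(-2 - 9) + 29) = 64*(3*(-9)*(-11) + 29) = 64*(297 + 29) = 64*326 = 20864)
V(-27, ((-10 - 1*10) - 7) - 17) - o = 36 - 1*20864 = 36 - 20864 = -20828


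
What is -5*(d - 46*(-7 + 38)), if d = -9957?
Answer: 56915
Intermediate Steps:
-5*(d - 46*(-7 + 38)) = -5*(-9957 - 46*(-7 + 38)) = -5*(-9957 - 46*31) = -5*(-9957 - 1*1426) = -5*(-9957 - 1426) = -5*(-11383) = 56915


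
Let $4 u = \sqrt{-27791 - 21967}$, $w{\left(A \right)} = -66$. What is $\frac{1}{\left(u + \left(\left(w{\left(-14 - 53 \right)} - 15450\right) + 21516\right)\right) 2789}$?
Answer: $\frac{16000}{267767129177} - \frac{2 i \sqrt{49758}}{803301387531} \approx 5.9753 \cdot 10^{-8} - 5.5537 \cdot 10^{-10} i$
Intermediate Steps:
$u = \frac{i \sqrt{49758}}{4}$ ($u = \frac{\sqrt{-27791 - 21967}}{4} = \frac{\sqrt{-49758}}{4} = \frac{i \sqrt{49758}}{4} \approx 55.766 i$)
$\frac{1}{\left(u + \left(\left(w{\left(-14 - 53 \right)} - 15450\right) + 21516\right)\right) 2789} = \frac{1}{\left(\frac{i \sqrt{49758}}{4} + \left(\left(-66 - 15450\right) + 21516\right)\right) 2789} = \frac{1}{\frac{i \sqrt{49758}}{4} + \left(-15516 + 21516\right)} \frac{1}{2789} = \frac{1}{\frac{i \sqrt{49758}}{4} + 6000} \cdot \frac{1}{2789} = \frac{1}{6000 + \frac{i \sqrt{49758}}{4}} \cdot \frac{1}{2789} = \frac{1}{2789 \left(6000 + \frac{i \sqrt{49758}}{4}\right)}$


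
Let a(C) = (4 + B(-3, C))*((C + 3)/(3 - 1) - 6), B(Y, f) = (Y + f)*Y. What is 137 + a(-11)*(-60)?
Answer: 27737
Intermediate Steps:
B(Y, f) = Y*(Y + f)
a(C) = (13 - 3*C)*(-9/2 + C/2) (a(C) = (4 - 3*(-3 + C))*((C + 3)/(3 - 1) - 6) = (4 + (9 - 3*C))*((3 + C)/2 - 6) = (13 - 3*C)*((3 + C)*(½) - 6) = (13 - 3*C)*((3/2 + C/2) - 6) = (13 - 3*C)*(-9/2 + C/2))
137 + a(-11)*(-60) = 137 + (-117/2 + 20*(-11) - 3/2*(-11)²)*(-60) = 137 + (-117/2 - 220 - 3/2*121)*(-60) = 137 + (-117/2 - 220 - 363/2)*(-60) = 137 - 460*(-60) = 137 + 27600 = 27737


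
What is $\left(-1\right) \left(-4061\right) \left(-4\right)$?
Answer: $-16244$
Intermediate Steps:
$\left(-1\right) \left(-4061\right) \left(-4\right) = 4061 \left(-4\right) = -16244$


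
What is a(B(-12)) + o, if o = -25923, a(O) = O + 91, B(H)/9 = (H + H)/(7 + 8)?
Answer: -129232/5 ≈ -25846.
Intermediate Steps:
B(H) = 6*H/5 (B(H) = 9*((H + H)/(7 + 8)) = 9*((2*H)/15) = 9*((2*H)*(1/15)) = 9*(2*H/15) = 6*H/5)
a(O) = 91 + O
a(B(-12)) + o = (91 + (6/5)*(-12)) - 25923 = (91 - 72/5) - 25923 = 383/5 - 25923 = -129232/5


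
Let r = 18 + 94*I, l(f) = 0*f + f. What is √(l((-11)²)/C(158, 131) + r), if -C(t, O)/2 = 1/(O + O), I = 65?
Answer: I*√9723 ≈ 98.605*I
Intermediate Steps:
l(f) = f (l(f) = 0 + f = f)
C(t, O) = -1/O (C(t, O) = -2/(O + O) = -2*1/(2*O) = -1/O)
r = 6128 (r = 18 + 94*65 = 18 + 6110 = 6128)
√(l((-11)²)/C(158, 131) + r) = √((-11)²/((-1/131)) + 6128) = √(121/((-1*1/131)) + 6128) = √(121/(-1/131) + 6128) = √(121*(-131) + 6128) = √(-15851 + 6128) = √(-9723) = I*√9723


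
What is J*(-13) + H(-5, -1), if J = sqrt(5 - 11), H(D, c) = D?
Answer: -5 - 13*I*sqrt(6) ≈ -5.0 - 31.843*I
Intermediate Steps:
J = I*sqrt(6) (J = sqrt(-6) = I*sqrt(6) ≈ 2.4495*I)
J*(-13) + H(-5, -1) = (I*sqrt(6))*(-13) - 5 = -13*I*sqrt(6) - 5 = -5 - 13*I*sqrt(6)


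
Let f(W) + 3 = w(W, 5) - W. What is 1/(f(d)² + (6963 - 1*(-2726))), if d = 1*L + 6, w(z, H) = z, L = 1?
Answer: 1/9698 ≈ 0.00010311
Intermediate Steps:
d = 7 (d = 1*1 + 6 = 1 + 6 = 7)
f(W) = -3 (f(W) = -3 + (W - W) = -3 + 0 = -3)
1/(f(d)² + (6963 - 1*(-2726))) = 1/((-3)² + (6963 - 1*(-2726))) = 1/(9 + (6963 + 2726)) = 1/(9 + 9689) = 1/9698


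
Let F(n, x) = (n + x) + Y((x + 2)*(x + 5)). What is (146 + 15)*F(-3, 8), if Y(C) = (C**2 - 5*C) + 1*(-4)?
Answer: 2616411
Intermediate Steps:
Y(C) = -4 + C**2 - 5*C (Y(C) = (C**2 - 5*C) - 4 = -4 + C**2 - 5*C)
F(n, x) = -4 + n + x + (2 + x)**2*(5 + x)**2 - 5*(2 + x)*(5 + x) (F(n, x) = (n + x) + (-4 + ((x + 2)*(x + 5))**2 - 5*(x + 2)*(x + 5)) = (n + x) + (-4 + ((2 + x)*(5 + x))**2 - 5*(2 + x)*(5 + x)) = (n + x) + (-4 + (2 + x)**2*(5 + x)**2 - 5*(2 + x)*(5 + x)) = -4 + n + x + (2 + x)**2*(5 + x)**2 - 5*(2 + x)*(5 + x))
(146 + 15)*F(-3, 8) = (146 + 15)*(46 - 3 + 8**4 + 14*8**3 + 64*8**2 + 106*8) = 161*(46 - 3 + 4096 + 14*512 + 64*64 + 848) = 161*(46 - 3 + 4096 + 7168 + 4096 + 848) = 161*16251 = 2616411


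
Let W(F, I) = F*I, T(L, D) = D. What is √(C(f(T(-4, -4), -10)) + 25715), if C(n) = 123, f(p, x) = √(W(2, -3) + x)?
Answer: √25838 ≈ 160.74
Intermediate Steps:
f(p, x) = √(-6 + x) (f(p, x) = √(2*(-3) + x) = √(-6 + x))
√(C(f(T(-4, -4), -10)) + 25715) = √(123 + 25715) = √25838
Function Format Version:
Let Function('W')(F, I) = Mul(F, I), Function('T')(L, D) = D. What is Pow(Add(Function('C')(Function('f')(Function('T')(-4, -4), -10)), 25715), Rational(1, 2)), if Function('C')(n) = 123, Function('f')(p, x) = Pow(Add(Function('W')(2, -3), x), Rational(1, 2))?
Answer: Pow(25838, Rational(1, 2)) ≈ 160.74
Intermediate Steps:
Function('f')(p, x) = Pow(Add(-6, x), Rational(1, 2)) (Function('f')(p, x) = Pow(Add(Mul(2, -3), x), Rational(1, 2)) = Pow(Add(-6, x), Rational(1, 2)))
Pow(Add(Function('C')(Function('f')(Function('T')(-4, -4), -10)), 25715), Rational(1, 2)) = Pow(Add(123, 25715), Rational(1, 2)) = Pow(25838, Rational(1, 2))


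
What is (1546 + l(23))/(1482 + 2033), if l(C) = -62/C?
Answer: 35496/80845 ≈ 0.43906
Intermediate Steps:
(1546 + l(23))/(1482 + 2033) = (1546 - 62/23)/(1482 + 2033) = (1546 - 62*1/23)/3515 = (1546 - 62/23)*(1/3515) = (35496/23)*(1/3515) = 35496/80845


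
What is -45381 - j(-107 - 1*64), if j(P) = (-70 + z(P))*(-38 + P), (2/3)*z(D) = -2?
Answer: -60638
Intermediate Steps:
z(D) = -3 (z(D) = (3/2)*(-2) = -3)
j(P) = 2774 - 73*P (j(P) = (-70 - 3)*(-38 + P) = -73*(-38 + P) = 2774 - 73*P)
-45381 - j(-107 - 1*64) = -45381 - (2774 - 73*(-107 - 1*64)) = -45381 - (2774 - 73*(-107 - 64)) = -45381 - (2774 - 73*(-171)) = -45381 - (2774 + 12483) = -45381 - 1*15257 = -45381 - 15257 = -60638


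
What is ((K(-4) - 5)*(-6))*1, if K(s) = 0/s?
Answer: 30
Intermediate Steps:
K(s) = 0
((K(-4) - 5)*(-6))*1 = ((0 - 5)*(-6))*1 = -5*(-6)*1 = 30*1 = 30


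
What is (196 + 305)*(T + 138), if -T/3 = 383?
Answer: -506511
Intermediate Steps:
T = -1149 (T = -3*383 = -1149)
(196 + 305)*(T + 138) = (196 + 305)*(-1149 + 138) = 501*(-1011) = -506511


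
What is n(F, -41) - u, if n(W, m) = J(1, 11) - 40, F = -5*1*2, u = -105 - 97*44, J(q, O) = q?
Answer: 4334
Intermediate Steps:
u = -4373 (u = -105 - 4268 = -4373)
F = -10 (F = -5*2 = -10)
n(W, m) = -39 (n(W, m) = 1 - 40 = -39)
n(F, -41) - u = -39 - 1*(-4373) = -39 + 4373 = 4334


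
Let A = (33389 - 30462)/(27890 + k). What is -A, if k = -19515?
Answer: -2927/8375 ≈ -0.34949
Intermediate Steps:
A = 2927/8375 (A = (33389 - 30462)/(27890 - 19515) = 2927/8375 ≈ 0.34949)
-A = -1*2927/8375 = -2927/8375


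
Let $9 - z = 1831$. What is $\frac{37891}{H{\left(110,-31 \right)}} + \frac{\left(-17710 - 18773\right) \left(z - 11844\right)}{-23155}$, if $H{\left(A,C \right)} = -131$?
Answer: $- \frac{66190910923}{3033305} \approx -21821.0$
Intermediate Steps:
$z = -1822$ ($z = 9 - 1831 = -1822$)
$\frac{37891}{H{\left(110,-31 \right)}} + \frac{\left(-17710 - 18773\right) \left(z - 11844\right)}{-23155} = \frac{37891}{-131} + \frac{\left(-17710 - 18773\right) \left(-1822 - 11844\right)}{-23155} = 37891 \left(- \frac{1}{131}\right) + \left(-36483\right) \left(-13666\right) \left(- \frac{1}{23155}\right) = - \frac{37891}{131} + 498576678 \left(- \frac{1}{23155}\right) = - \frac{37891}{131} - \frac{498576678}{23155} = - \frac{66190910923}{3033305}$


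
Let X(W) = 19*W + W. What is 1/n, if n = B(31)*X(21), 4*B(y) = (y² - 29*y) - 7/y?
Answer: 31/201075 ≈ 0.00015417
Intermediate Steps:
X(W) = 20*W
B(y) = -29*y/4 - 7/(4*y) + y²/4 (B(y) = ((y² - 29*y) - 7/y)/4 = (y² - 29*y - 7/y)/4 = -29*y/4 - 7/(4*y) + y²/4)
n = 201075/31 (n = ((¼)*(-7 + 31²*(-29 + 31))/31)*(20*21) = ((¼)*(1/31)*(-7 + 961*2))*420 = ((¼)*(1/31)*(-7 + 1922))*420 = ((¼)*(1/31)*1915)*420 = (1915/124)*420 = 201075/31 ≈ 6486.3)
1/n = 1/(201075/31) = 31/201075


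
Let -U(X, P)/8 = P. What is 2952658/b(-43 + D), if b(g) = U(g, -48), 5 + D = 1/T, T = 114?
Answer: 1476329/192 ≈ 7689.2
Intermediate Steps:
U(X, P) = -8*P
D = -569/114 (D = -5 + 1/114 = -569/114 ≈ -4.9912)
b(g) = 384 (b(g) = -8*(-48) = 384)
2952658/b(-43 + D) = 2952658/384 = 2952658*(1/384) = 1476329/192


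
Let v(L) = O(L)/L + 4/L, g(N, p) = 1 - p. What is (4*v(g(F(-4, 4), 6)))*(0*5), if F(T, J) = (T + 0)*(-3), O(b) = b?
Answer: 0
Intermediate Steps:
F(T, J) = -3*T (F(T, J) = T*(-3) = -3*T)
v(L) = 1 + 4/L (v(L) = L/L + 4/L = 1 + 4/L)
(4*v(g(F(-4, 4), 6)))*(0*5) = (4*((4 + (1 - 1*6))/(1 - 1*6)))*(0*5) = (4*((4 + (1 - 6))/(1 - 6)))*0 = (4*((4 - 5)/(-5)))*0 = (4*(-⅕*(-1)))*0 = (4*(⅕))*0 = (⅘)*0 = 0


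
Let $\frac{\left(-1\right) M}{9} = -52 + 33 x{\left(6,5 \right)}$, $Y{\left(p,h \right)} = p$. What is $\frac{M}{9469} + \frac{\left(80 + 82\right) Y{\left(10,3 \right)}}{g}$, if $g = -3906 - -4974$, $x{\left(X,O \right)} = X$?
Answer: $\frac{1161369}{842741} \approx 1.3781$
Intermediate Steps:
$M = -1314$ ($M = - 9 \left(-52 + 33 \cdot 6\right) = - 9 \left(-52 + 198\right) = \left(-9\right) 146 = -1314$)
$g = 1068$ ($g = -3906 + 4974 = 1068$)
$\frac{M}{9469} + \frac{\left(80 + 82\right) Y{\left(10,3 \right)}}{g} = - \frac{1314}{9469} + \frac{\left(80 + 82\right) 10}{1068} = \left(-1314\right) \frac{1}{9469} + 162 \cdot 10 \cdot \frac{1}{1068} = - \frac{1314}{9469} + 1620 \cdot \frac{1}{1068} = - \frac{1314}{9469} + \frac{135}{89} = \frac{1161369}{842741}$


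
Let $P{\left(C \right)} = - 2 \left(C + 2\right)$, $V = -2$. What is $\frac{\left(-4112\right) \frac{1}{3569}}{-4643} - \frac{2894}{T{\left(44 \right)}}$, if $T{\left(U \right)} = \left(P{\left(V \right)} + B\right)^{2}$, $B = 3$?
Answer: $- \frac{47956052090}{149137803} \approx -321.56$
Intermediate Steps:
$P{\left(C \right)} = -4 - 2 C$ ($P{\left(C \right)} = - 2 \left(2 + C\right) = -4 - 2 C$)
$T{\left(U \right)} = 9$ ($T{\left(U \right)} = \left(\left(-4 - -4\right) + 3\right)^{2} = \left(\left(-4 + 4\right) + 3\right)^{2} = \left(0 + 3\right)^{2} = 3^{2} = 9$)
$\frac{\left(-4112\right) \frac{1}{3569}}{-4643} - \frac{2894}{T{\left(44 \right)}} = \frac{\left(-4112\right) \frac{1}{3569}}{-4643} - \frac{2894}{9} = \left(-4112\right) \frac{1}{3569} \left(- \frac{1}{4643}\right) - \frac{2894}{9} = \left(- \frac{4112}{3569}\right) \left(- \frac{1}{4643}\right) - \frac{2894}{9} = \frac{4112}{16570867} - \frac{2894}{9} = - \frac{47956052090}{149137803}$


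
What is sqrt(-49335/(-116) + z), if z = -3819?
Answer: 3*I*sqrt(1268489)/58 ≈ 58.255*I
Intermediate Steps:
sqrt(-49335/(-116) + z) = sqrt(-49335/(-116) - 3819) = sqrt(-49335*(-1/116) - 3819) = sqrt(49335/116 - 3819) = sqrt(-393669/116) = 3*I*sqrt(1268489)/58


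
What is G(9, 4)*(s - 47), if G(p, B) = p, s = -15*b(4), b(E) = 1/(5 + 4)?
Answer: -438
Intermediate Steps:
b(E) = ⅑ (b(E) = 1/9 = ⅑)
s = -5/3 (s = -15*⅑ = -5/3 ≈ -1.6667)
G(9, 4)*(s - 47) = 9*(-5/3 - 47) = 9*(-146/3) = -438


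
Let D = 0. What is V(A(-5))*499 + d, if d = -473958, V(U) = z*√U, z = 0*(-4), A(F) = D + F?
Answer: -473958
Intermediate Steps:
A(F) = F (A(F) = 0 + F = F)
z = 0
V(U) = 0 (V(U) = 0*√U = 0)
V(A(-5))*499 + d = 0*499 - 473958 = 0 - 473958 = -473958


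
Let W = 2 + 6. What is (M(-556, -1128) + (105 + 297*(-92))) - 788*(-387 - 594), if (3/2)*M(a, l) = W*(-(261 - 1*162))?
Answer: 745281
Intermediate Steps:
W = 8
M(a, l) = -528 (M(a, l) = 2*(8*(-(261 - 1*162)))/3 = 2*(8*(-(261 - 162)))/3 = 2*(8*(-1*99))/3 = 2*(8*(-99))/3 = (⅔)*(-792) = -528)
(M(-556, -1128) + (105 + 297*(-92))) - 788*(-387 - 594) = (-528 + (105 + 297*(-92))) - 788*(-387 - 594) = (-528 + (105 - 27324)) - 788*(-981) = (-528 - 27219) + 773028 = -27747 + 773028 = 745281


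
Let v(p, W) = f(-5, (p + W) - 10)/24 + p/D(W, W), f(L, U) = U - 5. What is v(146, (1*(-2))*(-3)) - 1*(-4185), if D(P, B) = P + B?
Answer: 33623/8 ≈ 4202.9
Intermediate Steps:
D(P, B) = B + P
f(L, U) = -5 + U
v(p, W) = -5/8 + W/24 + p/24 + p/(2*W) (v(p, W) = (-5 + ((p + W) - 10))/24 + p/(W + W) = (-5 + ((W + p) - 10))*(1/24) + p/((2*W)) = (-5 + (-10 + W + p))*(1/24) + p*(1/(2*W)) = (-15 + W + p)*(1/24) + p/(2*W) = (-5/8 + W/24 + p/24) + p/(2*W) = -5/8 + W/24 + p/24 + p/(2*W))
v(146, (1*(-2))*(-3)) - 1*(-4185) = (12*146 + ((1*(-2))*(-3))*(-15 + (1*(-2))*(-3) + 146))/(24*(((1*(-2))*(-3)))) - 1*(-4185) = (1752 + (-2*(-3))*(-15 - 2*(-3) + 146))/(24*((-2*(-3)))) + 4185 = (1/24)*(1752 + 6*(-15 + 6 + 146))/6 + 4185 = (1/24)*(⅙)*(1752 + 6*137) + 4185 = (1/24)*(⅙)*(1752 + 822) + 4185 = (1/24)*(⅙)*2574 + 4185 = 143/8 + 4185 = 33623/8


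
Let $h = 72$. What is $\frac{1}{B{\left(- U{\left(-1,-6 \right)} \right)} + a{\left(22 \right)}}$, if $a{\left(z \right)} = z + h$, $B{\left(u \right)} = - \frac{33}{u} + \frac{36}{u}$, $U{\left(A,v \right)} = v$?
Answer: $\frac{2}{189} \approx 0.010582$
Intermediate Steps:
$B{\left(u \right)} = \frac{3}{u}$
$a{\left(z \right)} = 72 + z$ ($a{\left(z \right)} = z + 72 = 72 + z$)
$\frac{1}{B{\left(- U{\left(-1,-6 \right)} \right)} + a{\left(22 \right)}} = \frac{1}{\frac{3}{\left(-1\right) \left(-6\right)} + \left(72 + 22\right)} = \frac{1}{\frac{3}{6} + 94} = \frac{1}{3 \cdot \frac{1}{6} + 94} = \frac{1}{\frac{1}{2} + 94} = \frac{1}{\frac{189}{2}} = \frac{2}{189}$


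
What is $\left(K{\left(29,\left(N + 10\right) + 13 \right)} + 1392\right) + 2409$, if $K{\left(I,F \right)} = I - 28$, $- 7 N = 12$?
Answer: $3802$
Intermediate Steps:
$N = - \frac{12}{7}$ ($N = \left(- \frac{1}{7}\right) 12 = - \frac{12}{7} \approx -1.7143$)
$K{\left(I,F \right)} = -28 + I$ ($K{\left(I,F \right)} = I - 28 = -28 + I$)
$\left(K{\left(29,\left(N + 10\right) + 13 \right)} + 1392\right) + 2409 = \left(\left(-28 + 29\right) + 1392\right) + 2409 = \left(1 + 1392\right) + 2409 = 1393 + 2409 = 3802$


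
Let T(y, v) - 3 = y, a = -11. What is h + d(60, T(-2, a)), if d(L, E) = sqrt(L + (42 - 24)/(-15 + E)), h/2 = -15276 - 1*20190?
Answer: -70932 + sqrt(2877)/7 ≈ -70924.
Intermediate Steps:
T(y, v) = 3 + y
h = -70932 (h = 2*(-15276 - 1*20190) = 2*(-15276 - 20190) = 2*(-35466) = -70932)
d(L, E) = sqrt(L + 18/(-15 + E))
h + d(60, T(-2, a)) = -70932 + sqrt((18 + 60*(-15 + (3 - 2)))/(-15 + (3 - 2))) = -70932 + sqrt((18 + 60*(-15 + 1))/(-15 + 1)) = -70932 + sqrt((18 + 60*(-14))/(-14)) = -70932 + sqrt(-(18 - 840)/14) = -70932 + sqrt(-1/14*(-822)) = -70932 + sqrt(411/7) = -70932 + sqrt(2877)/7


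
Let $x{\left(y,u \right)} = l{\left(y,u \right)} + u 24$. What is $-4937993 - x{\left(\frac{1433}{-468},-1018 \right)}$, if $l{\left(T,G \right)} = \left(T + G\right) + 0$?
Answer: $- \frac{2299068691}{468} \approx -4.9125 \cdot 10^{6}$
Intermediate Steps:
$l{\left(T,G \right)} = G + T$ ($l{\left(T,G \right)} = \left(G + T\right) + 0 = G + T$)
$x{\left(y,u \right)} = y + 25 u$ ($x{\left(y,u \right)} = \left(u + y\right) + u 24 = \left(u + y\right) + 24 u = y + 25 u$)
$-4937993 - x{\left(\frac{1433}{-468},-1018 \right)} = -4937993 - \left(\frac{1433}{-468} + 25 \left(-1018\right)\right) = -4937993 - \left(1433 \left(- \frac{1}{468}\right) - 25450\right) = -4937993 - \left(- \frac{1433}{468} - 25450\right) = -4937993 - - \frac{11912033}{468} = -4937993 + \frac{11912033}{468} = - \frac{2299068691}{468}$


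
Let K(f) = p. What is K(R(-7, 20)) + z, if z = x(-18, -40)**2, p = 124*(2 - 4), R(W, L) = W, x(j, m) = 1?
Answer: -247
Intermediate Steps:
p = -248 (p = 124*(-2) = -248)
K(f) = -248
z = 1 (z = 1**2 = 1)
K(R(-7, 20)) + z = -248 + 1 = -247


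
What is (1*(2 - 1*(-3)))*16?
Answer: 80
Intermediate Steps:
(1*(2 - 1*(-3)))*16 = (1*(2 + 3))*16 = (1*5)*16 = 5*16 = 80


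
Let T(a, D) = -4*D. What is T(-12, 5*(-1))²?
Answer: 400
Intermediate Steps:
T(-12, 5*(-1))² = (-20*(-1))² = (-4*(-5))² = 20² = 400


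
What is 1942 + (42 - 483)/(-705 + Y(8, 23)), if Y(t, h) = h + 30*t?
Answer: 858805/442 ≈ 1943.0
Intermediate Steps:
1942 + (42 - 483)/(-705 + Y(8, 23)) = 1942 + (42 - 483)/(-705 + (23 + 30*8)) = 1942 - 441/(-705 + (23 + 240)) = 1942 - 441/(-705 + 263) = 1942 - 441/(-442) = 1942 - 441*(-1/442) = 1942 + 441/442 = 858805/442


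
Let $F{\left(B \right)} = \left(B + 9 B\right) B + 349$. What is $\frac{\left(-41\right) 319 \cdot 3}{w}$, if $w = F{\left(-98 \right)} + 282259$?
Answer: $- \frac{13079}{126216} \approx -0.10362$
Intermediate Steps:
$F{\left(B \right)} = 349 + 10 B^{2}$ ($F{\left(B \right)} = 10 B B + 349 = 10 B^{2} + 349 = 349 + 10 B^{2}$)
$w = 378648$ ($w = \left(349 + 10 \left(-98\right)^{2}\right) + 282259 = \left(349 + 10 \cdot 9604\right) + 282259 = \left(349 + 96040\right) + 282259 = 96389 + 282259 = 378648$)
$\frac{\left(-41\right) 319 \cdot 3}{w} = \frac{\left(-41\right) 319 \cdot 3}{378648} = \left(-41\right) 957 \cdot \frac{1}{378648} = \left(-39237\right) \frac{1}{378648} = - \frac{13079}{126216}$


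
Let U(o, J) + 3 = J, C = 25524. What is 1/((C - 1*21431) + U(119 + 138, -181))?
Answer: 1/3909 ≈ 0.00025582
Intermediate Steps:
U(o, J) = -3 + J
1/((C - 1*21431) + U(119 + 138, -181)) = 1/((25524 - 1*21431) + (-3 - 181)) = 1/((25524 - 21431) - 184) = 1/(4093 - 184) = 1/3909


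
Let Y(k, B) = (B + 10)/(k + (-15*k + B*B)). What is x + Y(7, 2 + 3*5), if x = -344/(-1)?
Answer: 65731/191 ≈ 344.14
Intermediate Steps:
x = 344 (x = -344*(-1) = 344)
Y(k, B) = (10 + B)/(B**2 - 14*k) (Y(k, B) = (10 + B)/(k + (-15*k + B**2)) = (10 + B)/(k + (B**2 - 15*k)) = (10 + B)/(B**2 - 14*k))
x + Y(7, 2 + 3*5) = 344 + (10 + (2 + 3*5))/((2 + 3*5)**2 - 14*7) = 344 + (10 + (2 + 15))/((2 + 15)**2 - 98) = 344 + (10 + 17)/(17**2 - 98) = 344 + 27/(289 - 98) = 344 + 27/191 = 65731/191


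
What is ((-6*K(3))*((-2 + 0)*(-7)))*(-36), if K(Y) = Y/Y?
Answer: 3024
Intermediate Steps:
K(Y) = 1
((-6*K(3))*((-2 + 0)*(-7)))*(-36) = ((-6*1)*((-2 + 0)*(-7)))*(-36) = -(-12)*(-7)*(-36) = -6*14*(-36) = -84*(-36) = 3024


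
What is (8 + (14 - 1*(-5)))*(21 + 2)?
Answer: 621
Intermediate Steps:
(8 + (14 - 1*(-5)))*(21 + 2) = (8 + (14 + 5))*23 = (8 + 19)*23 = 27*23 = 621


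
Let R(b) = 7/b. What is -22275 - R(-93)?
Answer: -2071568/93 ≈ -22275.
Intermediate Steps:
-22275 - R(-93) = -22275 - 7/(-93) = -22275 - 7*(-1)/93 = -22275 - 1*(-7/93) = -22275 + 7/93 = -2071568/93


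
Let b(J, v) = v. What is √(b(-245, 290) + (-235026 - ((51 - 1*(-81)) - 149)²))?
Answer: 5*I*√9401 ≈ 484.79*I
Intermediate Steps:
√(b(-245, 290) + (-235026 - ((51 - 1*(-81)) - 149)²)) = √(290 + (-235026 - ((51 - 1*(-81)) - 149)²)) = √(290 + (-235026 - ((51 + 81) - 149)²)) = √(290 + (-235026 - (132 - 149)²)) = √(290 + (-235026 - 1*(-17)²)) = √(290 + (-235026 - 1*289)) = √(290 + (-235026 - 289)) = √(290 - 235315) = √(-235025) = 5*I*√9401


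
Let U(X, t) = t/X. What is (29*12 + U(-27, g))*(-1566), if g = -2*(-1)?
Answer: -544852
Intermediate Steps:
g = 2
(29*12 + U(-27, g))*(-1566) = (29*12 + 2/(-27))*(-1566) = (348 + 2*(-1/27))*(-1566) = (348 - 2/27)*(-1566) = (9394/27)*(-1566) = -544852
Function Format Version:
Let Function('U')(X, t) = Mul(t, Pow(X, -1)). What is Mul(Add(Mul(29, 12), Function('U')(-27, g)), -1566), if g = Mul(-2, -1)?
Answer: -544852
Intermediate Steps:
g = 2
Mul(Add(Mul(29, 12), Function('U')(-27, g)), -1566) = Mul(Add(Mul(29, 12), Mul(2, Pow(-27, -1))), -1566) = Mul(Add(348, Mul(2, Rational(-1, 27))), -1566) = Mul(Add(348, Rational(-2, 27)), -1566) = Mul(Rational(9394, 27), -1566) = -544852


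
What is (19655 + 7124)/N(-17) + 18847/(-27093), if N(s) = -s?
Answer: 725203048/460581 ≈ 1574.5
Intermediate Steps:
(19655 + 7124)/N(-17) + 18847/(-27093) = (19655 + 7124)/((-1*(-17))) + 18847/(-27093) = 26779/17 + 18847*(-1/27093) = 26779*(1/17) - 18847/27093 = 26779/17 - 18847/27093 = 725203048/460581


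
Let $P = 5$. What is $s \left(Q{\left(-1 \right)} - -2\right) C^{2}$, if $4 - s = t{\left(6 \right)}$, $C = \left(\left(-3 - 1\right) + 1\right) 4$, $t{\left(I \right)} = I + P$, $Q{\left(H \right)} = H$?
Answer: $-1008$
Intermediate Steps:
$t{\left(I \right)} = 5 + I$ ($t{\left(I \right)} = I + 5 = 5 + I$)
$C = -12$ ($C = \left(-4 + 1\right) 4 = \left(-3\right) 4 = -12$)
$s = -7$ ($s = 4 - \left(5 + 6\right) = 4 - 11 = -7$)
$s \left(Q{\left(-1 \right)} - -2\right) C^{2} = - 7 \left(-1 - -2\right) \left(-12\right)^{2} = - 7 \left(-1 + 2\right) 144 = \left(-7\right) 1 \cdot 144 = \left(-7\right) 144 = -1008$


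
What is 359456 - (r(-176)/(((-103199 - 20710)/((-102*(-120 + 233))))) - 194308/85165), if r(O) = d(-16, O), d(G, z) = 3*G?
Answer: 1264435371414684/3517569995 ≈ 3.5946e+5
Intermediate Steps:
r(O) = -48 (r(O) = 3*(-16) = -48)
359456 - (r(-176)/(((-103199 - 20710)/((-102*(-120 + 233))))) - 194308/85165) = 359456 - (-48*(-102*(-120 + 233)/(-103199 - 20710)) - 194308/85165) = 359456 - (-48/((-123909/((-102*113)))) - 194308*1/85165) = 359456 - (-48/((-123909/(-11526))) - 194308/85165) = 359456 - (-48/((-123909*(-1/11526))) - 194308/85165) = 359456 - (-48/41303/3842 - 194308/85165) = 359456 - (-48*3842/41303 - 194308/85165) = 359456 - (-184416/41303 - 194308/85165) = 359456 - 1*(-23731291964/3517569995) = 359456 + 23731291964/3517569995 = 1264435371414684/3517569995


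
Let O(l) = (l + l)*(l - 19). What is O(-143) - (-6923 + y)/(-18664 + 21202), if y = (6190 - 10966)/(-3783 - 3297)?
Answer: 17345636903/374355 ≈ 46335.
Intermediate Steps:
y = 199/295 (y = -4776/(-7080) = -4776*(-1/7080) = 199/295 ≈ 0.67458)
O(l) = 2*l*(-19 + l) (O(l) = (2*l)*(-19 + l) = 2*l*(-19 + l))
O(-143) - (-6923 + y)/(-18664 + 21202) = 2*(-143)*(-19 - 143) - (-6923 + 199/295)/(-18664 + 21202) = 2*(-143)*(-162) - (-2042086)/(295*2538) = 46332 - (-2042086)/(295*2538) = 46332 - 1*(-1021043/374355) = 46332 + 1021043/374355 = 17345636903/374355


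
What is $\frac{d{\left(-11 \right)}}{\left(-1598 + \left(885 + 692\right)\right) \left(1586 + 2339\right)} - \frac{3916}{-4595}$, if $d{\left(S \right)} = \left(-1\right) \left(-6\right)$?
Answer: $\frac{21516582}{25249525} \approx 0.85216$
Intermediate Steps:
$d{\left(S \right)} = 6$
$\frac{d{\left(-11 \right)}}{\left(-1598 + \left(885 + 692\right)\right) \left(1586 + 2339\right)} - \frac{3916}{-4595} = \frac{6}{\left(-1598 + \left(885 + 692\right)\right) \left(1586 + 2339\right)} - \frac{3916}{-4595} = \frac{6}{\left(-1598 + 1577\right) 3925} - - \frac{3916}{4595} = \frac{6}{\left(-21\right) 3925} + \frac{3916}{4595} = \frac{6}{-82425} + \frac{3916}{4595} = 6 \left(- \frac{1}{82425}\right) + \frac{3916}{4595} = - \frac{2}{27475} + \frac{3916}{4595} = \frac{21516582}{25249525}$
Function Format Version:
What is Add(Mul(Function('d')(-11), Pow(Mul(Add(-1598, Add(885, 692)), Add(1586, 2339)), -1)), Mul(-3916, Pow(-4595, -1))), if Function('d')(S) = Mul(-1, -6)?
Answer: Rational(21516582, 25249525) ≈ 0.85216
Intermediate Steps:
Function('d')(S) = 6
Add(Mul(Function('d')(-11), Pow(Mul(Add(-1598, Add(885, 692)), Add(1586, 2339)), -1)), Mul(-3916, Pow(-4595, -1))) = Add(Mul(6, Pow(Mul(Add(-1598, Add(885, 692)), Add(1586, 2339)), -1)), Mul(-3916, Pow(-4595, -1))) = Add(Mul(6, Pow(Mul(Add(-1598, 1577), 3925), -1)), Mul(-3916, Rational(-1, 4595))) = Add(Mul(6, Pow(Mul(-21, 3925), -1)), Rational(3916, 4595)) = Add(Mul(6, Pow(-82425, -1)), Rational(3916, 4595)) = Add(Mul(6, Rational(-1, 82425)), Rational(3916, 4595)) = Add(Rational(-2, 27475), Rational(3916, 4595)) = Rational(21516582, 25249525)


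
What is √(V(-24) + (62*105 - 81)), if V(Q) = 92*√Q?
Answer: √(6429 + 184*I*√6) ≈ 80.23 + 2.8088*I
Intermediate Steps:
√(V(-24) + (62*105 - 81)) = √(92*√(-24) + (62*105 - 81)) = √(92*(2*I*√6) + (6510 - 81)) = √(184*I*√6 + 6429) = √(6429 + 184*I*√6)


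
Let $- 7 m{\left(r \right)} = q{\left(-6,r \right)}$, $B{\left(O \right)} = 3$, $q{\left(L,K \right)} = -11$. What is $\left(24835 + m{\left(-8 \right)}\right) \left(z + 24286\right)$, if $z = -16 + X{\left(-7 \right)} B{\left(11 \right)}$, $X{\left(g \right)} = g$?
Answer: $\frac{4215834144}{7} \approx 6.0226 \cdot 10^{8}$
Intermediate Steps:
$m{\left(r \right)} = \frac{11}{7}$ ($m{\left(r \right)} = \left(- \frac{1}{7}\right) \left(-11\right) = \frac{11}{7}$)
$z = -37$ ($z = -16 - 21 = -37$)
$\left(24835 + m{\left(-8 \right)}\right) \left(z + 24286\right) = \left(24835 + \frac{11}{7}\right) \left(-37 + 24286\right) = \frac{173856}{7} \cdot 24249 = \frac{4215834144}{7}$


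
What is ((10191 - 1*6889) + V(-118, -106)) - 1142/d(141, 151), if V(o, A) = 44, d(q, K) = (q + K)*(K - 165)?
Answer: 6839795/2044 ≈ 3346.3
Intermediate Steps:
d(q, K) = (-165 + K)*(K + q) (d(q, K) = (K + q)*(-165 + K) = (-165 + K)*(K + q))
((10191 - 1*6889) + V(-118, -106)) - 1142/d(141, 151) = ((10191 - 1*6889) + 44) - 1142/(151² - 165*151 - 165*141 + 151*141) = ((10191 - 6889) + 44) - 1142/(22801 - 24915 - 23265 + 21291) = (3302 + 44) - 1142/(-4088) = 3346 - 1142*(-1/4088) = 3346 + 571/2044 = 6839795/2044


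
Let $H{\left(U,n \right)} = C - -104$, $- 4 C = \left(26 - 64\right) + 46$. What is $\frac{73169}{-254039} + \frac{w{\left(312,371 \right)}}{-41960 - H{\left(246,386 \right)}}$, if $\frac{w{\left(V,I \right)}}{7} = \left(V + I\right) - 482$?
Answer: $- \frac{3435067351}{10685388418} \approx -0.32147$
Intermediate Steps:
$C = -2$ ($C = - \frac{\left(26 - 64\right) + 46}{4} = - \frac{-38 + 46}{4} = \left(- \frac{1}{4}\right) 8 = -2$)
$w{\left(V,I \right)} = -3374 + 7 I + 7 V$ ($w{\left(V,I \right)} = 7 \left(\left(V + I\right) - 482\right) = 7 \left(\left(I + V\right) - 482\right) = 7 \left(-482 + I + V\right) = -3374 + 7 I + 7 V$)
$H{\left(U,n \right)} = 102$ ($H{\left(U,n \right)} = -2 - -104 = -2 + 104 = 102$)
$\frac{73169}{-254039} + \frac{w{\left(312,371 \right)}}{-41960 - H{\left(246,386 \right)}} = \frac{73169}{-254039} + \frac{-3374 + 7 \cdot 371 + 7 \cdot 312}{-41960 - 102} = 73169 \left(- \frac{1}{254039}\right) + \frac{-3374 + 2597 + 2184}{-41960 - 102} = - \frac{73169}{254039} + \frac{1407}{-42062} = - \frac{73169}{254039} + 1407 \left(- \frac{1}{42062}\right) = - \frac{73169}{254039} - \frac{1407}{42062} = - \frac{3435067351}{10685388418}$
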